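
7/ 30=0.23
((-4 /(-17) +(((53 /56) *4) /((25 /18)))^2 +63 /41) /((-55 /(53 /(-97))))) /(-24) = -2602427041 /683273456250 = -0.00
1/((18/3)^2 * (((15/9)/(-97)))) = -97/60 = -1.62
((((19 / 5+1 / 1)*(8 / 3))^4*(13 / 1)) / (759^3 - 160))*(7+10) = 3707764736 / 273278324375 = 0.01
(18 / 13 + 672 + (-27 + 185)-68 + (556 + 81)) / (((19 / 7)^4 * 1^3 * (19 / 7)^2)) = 2141800045 / 611596453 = 3.50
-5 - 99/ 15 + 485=2367/ 5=473.40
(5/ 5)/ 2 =1/ 2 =0.50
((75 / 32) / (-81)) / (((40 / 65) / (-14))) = 2275 / 3456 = 0.66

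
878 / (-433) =-878 / 433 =-2.03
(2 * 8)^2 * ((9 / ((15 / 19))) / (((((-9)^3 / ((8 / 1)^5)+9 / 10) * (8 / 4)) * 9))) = 4194304 / 22707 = 184.71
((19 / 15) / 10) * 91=1729 / 150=11.53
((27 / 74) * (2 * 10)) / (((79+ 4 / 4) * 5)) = 27 / 1480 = 0.02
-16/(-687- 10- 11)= 4/177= 0.02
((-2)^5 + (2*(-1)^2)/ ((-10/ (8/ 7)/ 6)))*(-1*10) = 2336/ 7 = 333.71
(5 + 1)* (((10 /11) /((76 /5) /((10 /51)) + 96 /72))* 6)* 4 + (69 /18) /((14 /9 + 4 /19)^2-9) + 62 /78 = 1.80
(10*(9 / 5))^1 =18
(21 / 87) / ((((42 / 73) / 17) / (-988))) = -613054 / 87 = -7046.60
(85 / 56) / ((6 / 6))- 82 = -4507 / 56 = -80.48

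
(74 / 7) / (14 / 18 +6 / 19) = 12654 / 1309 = 9.67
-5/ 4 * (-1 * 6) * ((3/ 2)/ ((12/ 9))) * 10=675/ 8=84.38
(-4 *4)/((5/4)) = -64/5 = -12.80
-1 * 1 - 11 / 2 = -13 / 2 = -6.50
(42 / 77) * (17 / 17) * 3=18 / 11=1.64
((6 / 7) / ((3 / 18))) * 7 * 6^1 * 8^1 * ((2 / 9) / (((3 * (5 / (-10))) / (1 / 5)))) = -256 / 5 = -51.20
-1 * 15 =-15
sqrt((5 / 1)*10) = 7.07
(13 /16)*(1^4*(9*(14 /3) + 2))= 143 /4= 35.75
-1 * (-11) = 11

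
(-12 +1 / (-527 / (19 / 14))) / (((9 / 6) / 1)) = -88555 / 11067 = -8.00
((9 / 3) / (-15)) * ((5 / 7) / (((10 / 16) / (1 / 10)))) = -0.02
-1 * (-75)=75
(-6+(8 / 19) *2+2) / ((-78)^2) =-5 / 9633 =-0.00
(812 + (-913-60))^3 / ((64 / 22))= -45906091 / 32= -1434565.34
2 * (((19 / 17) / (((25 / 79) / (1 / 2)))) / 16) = 1501 / 6800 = 0.22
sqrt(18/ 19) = 0.97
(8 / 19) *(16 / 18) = 64 / 171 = 0.37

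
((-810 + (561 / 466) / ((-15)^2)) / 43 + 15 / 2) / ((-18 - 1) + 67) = -8518969 / 36068400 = -0.24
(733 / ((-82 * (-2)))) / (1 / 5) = 3665 / 164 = 22.35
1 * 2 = 2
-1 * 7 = -7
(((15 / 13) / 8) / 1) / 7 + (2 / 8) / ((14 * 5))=11 / 455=0.02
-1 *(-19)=19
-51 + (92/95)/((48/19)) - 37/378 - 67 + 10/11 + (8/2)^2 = -100.81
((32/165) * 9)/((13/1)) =96/715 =0.13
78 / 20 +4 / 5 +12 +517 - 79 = 4547 / 10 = 454.70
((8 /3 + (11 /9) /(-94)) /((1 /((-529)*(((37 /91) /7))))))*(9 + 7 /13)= -2724365870 /3502863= -777.75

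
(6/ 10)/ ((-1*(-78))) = 1/ 130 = 0.01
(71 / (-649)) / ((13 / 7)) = -497 / 8437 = -0.06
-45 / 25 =-9 / 5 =-1.80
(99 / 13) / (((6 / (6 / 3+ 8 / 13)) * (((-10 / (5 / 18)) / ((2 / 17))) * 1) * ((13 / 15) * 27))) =-55 / 118638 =-0.00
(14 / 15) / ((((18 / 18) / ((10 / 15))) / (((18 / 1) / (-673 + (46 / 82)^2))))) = -11767 / 706740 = -0.02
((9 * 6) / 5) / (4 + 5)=1.20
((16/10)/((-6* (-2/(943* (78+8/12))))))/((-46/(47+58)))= -67732/3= -22577.33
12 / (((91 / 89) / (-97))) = -103596 / 91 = -1138.42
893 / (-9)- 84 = -1649 / 9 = -183.22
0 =0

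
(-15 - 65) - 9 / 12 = -80.75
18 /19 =0.95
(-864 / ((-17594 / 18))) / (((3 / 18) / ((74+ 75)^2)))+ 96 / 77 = 79758203424 / 677369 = 117747.05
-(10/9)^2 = -100/81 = -1.23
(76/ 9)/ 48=19/ 108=0.18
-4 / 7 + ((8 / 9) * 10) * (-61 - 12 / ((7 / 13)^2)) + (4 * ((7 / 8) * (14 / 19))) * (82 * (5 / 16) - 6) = -57652411 / 67032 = -860.07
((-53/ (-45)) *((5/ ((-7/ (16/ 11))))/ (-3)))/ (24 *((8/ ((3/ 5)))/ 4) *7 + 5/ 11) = 848/ 1165185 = 0.00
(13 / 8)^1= 13 / 8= 1.62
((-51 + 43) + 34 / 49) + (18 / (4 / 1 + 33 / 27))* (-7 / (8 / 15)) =-484049 / 9212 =-52.55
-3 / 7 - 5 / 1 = -38 / 7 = -5.43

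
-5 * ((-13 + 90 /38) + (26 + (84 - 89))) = -985 /19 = -51.84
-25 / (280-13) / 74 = -25 / 19758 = -0.00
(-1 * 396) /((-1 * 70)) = 198 /35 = 5.66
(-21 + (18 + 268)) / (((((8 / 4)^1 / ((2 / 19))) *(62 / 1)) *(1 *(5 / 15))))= 795 / 1178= 0.67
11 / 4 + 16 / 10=87 / 20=4.35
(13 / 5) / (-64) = -13 / 320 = -0.04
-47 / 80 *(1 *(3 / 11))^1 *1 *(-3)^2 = -1269 / 880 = -1.44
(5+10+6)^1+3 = 24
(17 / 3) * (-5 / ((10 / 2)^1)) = -17 / 3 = -5.67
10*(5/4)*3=37.50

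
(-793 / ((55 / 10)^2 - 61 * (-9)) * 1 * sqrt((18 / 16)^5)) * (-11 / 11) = 192699 * sqrt(2) / 148288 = 1.84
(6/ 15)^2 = 4/ 25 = 0.16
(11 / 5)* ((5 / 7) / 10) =11 / 70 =0.16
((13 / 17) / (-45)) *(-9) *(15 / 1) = 39 / 17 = 2.29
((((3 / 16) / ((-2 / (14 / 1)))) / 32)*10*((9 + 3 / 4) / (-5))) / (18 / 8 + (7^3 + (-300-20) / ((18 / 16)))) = 7371 / 560384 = 0.01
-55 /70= -11 /14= -0.79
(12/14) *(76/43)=456/301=1.51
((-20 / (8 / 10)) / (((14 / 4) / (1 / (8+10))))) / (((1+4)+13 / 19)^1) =-475 / 6804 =-0.07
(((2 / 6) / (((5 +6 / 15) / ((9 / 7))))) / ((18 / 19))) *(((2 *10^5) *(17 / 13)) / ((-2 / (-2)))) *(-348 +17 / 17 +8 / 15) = -167863100000 / 22113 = -7591150.00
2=2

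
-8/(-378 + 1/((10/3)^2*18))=1600/75599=0.02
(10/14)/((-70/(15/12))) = -0.01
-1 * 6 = -6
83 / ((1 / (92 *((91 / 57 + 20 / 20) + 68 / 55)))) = 91754176 / 3135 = 29267.68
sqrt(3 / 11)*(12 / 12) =sqrt(33) / 11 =0.52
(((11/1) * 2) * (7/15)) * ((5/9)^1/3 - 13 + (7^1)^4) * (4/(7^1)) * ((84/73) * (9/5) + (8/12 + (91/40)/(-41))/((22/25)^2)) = 32062784625191/800028900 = 40077.03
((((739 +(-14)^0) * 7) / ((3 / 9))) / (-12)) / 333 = -35 / 9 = -3.89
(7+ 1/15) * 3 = 106/5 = 21.20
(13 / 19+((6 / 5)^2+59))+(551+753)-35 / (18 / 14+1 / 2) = 639124 / 475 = 1345.52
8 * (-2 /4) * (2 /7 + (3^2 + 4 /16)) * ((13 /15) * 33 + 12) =-7743 /5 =-1548.60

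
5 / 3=1.67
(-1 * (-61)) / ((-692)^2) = 61 / 478864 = 0.00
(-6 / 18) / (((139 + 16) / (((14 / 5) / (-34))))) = 7 / 39525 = 0.00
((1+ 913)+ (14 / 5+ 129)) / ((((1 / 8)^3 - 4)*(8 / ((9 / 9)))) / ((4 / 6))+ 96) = 74368 / 3415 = 21.78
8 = 8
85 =85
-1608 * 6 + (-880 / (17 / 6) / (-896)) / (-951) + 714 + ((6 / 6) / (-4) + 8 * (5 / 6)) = -2020651439 / 226338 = -8927.58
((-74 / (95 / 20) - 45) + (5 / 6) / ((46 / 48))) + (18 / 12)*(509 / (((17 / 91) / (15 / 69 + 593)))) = 18010884845 / 7429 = 2424402.32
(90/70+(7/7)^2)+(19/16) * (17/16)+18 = 38613/1792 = 21.55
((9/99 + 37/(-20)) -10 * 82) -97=-202127/220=-918.76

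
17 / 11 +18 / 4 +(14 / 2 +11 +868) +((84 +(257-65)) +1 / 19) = 488265 / 418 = 1168.10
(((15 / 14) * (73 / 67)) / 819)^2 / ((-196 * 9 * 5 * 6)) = -0.00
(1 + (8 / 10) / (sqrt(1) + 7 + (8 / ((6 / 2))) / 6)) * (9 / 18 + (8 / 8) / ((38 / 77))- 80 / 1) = -153088 / 1805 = -84.81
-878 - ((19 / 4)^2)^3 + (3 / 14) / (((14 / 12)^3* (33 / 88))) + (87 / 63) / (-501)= -182747268906887 / 14781247488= -12363.45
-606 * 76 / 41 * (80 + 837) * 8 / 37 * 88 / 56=-530933568 / 1517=-349989.17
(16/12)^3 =64/27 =2.37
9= 9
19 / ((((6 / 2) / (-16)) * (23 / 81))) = -8208 / 23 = -356.87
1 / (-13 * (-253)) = 0.00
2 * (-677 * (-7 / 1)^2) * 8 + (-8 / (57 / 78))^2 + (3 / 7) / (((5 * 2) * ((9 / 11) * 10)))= -402284362429 / 758100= -530648.15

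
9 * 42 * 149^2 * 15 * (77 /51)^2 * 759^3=36259337461564470330 /289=125464835507143495.95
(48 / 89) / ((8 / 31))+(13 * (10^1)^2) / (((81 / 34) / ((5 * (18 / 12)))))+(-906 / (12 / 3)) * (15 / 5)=3415.18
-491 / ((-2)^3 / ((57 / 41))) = 27987 / 328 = 85.33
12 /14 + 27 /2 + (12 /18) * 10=883 /42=21.02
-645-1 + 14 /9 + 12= -5692 /9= -632.44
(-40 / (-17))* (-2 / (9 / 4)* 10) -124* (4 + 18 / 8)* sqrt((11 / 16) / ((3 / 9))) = -775* sqrt(33) / 4 -3200 / 153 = -1133.92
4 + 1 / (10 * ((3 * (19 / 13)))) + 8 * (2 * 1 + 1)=15973 / 570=28.02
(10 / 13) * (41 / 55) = 82 / 143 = 0.57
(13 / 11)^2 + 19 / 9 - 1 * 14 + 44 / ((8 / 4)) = 12532 / 1089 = 11.51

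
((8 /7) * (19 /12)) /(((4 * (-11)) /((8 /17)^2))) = -608 /66759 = -0.01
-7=-7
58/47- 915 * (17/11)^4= -3590971427/688127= -5218.47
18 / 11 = 1.64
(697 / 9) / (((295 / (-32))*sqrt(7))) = -22304*sqrt(7) / 18585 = -3.18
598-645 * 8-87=-4649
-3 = -3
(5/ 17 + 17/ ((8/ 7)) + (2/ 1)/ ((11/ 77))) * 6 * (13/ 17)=133.83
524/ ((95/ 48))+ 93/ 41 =1040067/ 3895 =267.03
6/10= 3/5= 0.60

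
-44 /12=-11 /3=-3.67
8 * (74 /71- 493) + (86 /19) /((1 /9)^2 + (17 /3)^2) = -6907032315 /1755049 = -3935.52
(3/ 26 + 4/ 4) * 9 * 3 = 30.12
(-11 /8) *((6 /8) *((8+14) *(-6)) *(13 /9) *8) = 1573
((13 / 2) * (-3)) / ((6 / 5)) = -65 / 4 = -16.25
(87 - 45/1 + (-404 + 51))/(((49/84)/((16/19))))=-59712/133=-448.96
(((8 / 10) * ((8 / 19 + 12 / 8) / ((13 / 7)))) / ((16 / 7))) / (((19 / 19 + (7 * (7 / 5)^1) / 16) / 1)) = 0.22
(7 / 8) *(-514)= -1799 / 4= -449.75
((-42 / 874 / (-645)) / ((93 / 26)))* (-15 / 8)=-0.00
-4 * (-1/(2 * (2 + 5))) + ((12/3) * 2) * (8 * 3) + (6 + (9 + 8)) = 1507/7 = 215.29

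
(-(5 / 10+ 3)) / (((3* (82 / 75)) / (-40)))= 1750 / 41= 42.68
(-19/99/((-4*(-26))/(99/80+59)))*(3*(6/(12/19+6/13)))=-1739659/950400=-1.83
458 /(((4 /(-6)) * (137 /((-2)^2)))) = -2748 /137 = -20.06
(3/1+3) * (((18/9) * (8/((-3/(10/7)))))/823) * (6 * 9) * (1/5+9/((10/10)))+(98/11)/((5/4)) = -6485368/316855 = -20.47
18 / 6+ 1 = 4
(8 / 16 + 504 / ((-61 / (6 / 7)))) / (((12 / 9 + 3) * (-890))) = 2409 / 1411540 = 0.00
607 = 607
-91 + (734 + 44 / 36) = 5798 / 9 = 644.22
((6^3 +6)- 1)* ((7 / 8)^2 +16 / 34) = 17485 / 64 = 273.20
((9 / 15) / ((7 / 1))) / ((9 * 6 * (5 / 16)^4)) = 32768 / 196875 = 0.17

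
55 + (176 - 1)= 230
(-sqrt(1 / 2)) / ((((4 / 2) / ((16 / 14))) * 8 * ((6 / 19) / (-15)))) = 95 * sqrt(2) / 56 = 2.40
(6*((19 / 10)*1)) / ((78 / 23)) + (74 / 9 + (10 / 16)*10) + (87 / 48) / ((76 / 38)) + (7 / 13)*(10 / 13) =4661369 / 243360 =19.15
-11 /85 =-0.13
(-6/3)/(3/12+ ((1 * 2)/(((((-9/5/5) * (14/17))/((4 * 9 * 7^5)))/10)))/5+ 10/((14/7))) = 8/32653579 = 0.00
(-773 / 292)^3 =-461889917 / 24897088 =-18.55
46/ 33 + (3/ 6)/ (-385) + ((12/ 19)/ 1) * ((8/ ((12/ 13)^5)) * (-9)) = -140013901/ 2106720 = -66.46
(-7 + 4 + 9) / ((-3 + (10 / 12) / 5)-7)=-36 / 59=-0.61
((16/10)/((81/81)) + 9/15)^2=121/25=4.84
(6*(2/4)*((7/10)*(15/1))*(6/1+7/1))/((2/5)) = 4095/4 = 1023.75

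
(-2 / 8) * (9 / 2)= -1.12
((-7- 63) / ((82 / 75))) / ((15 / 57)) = -9975 / 41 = -243.29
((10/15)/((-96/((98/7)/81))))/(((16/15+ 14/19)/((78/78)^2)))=-665/999216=-0.00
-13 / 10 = -1.30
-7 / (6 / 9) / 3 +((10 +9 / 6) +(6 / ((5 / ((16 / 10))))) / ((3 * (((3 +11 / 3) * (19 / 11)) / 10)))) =4064 / 475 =8.56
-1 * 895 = -895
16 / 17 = 0.94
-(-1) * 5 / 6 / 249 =5 / 1494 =0.00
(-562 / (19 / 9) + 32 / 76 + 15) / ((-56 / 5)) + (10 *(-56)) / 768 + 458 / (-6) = -116339 / 2128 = -54.67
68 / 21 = 3.24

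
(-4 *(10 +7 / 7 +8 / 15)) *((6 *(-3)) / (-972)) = -346 / 405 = -0.85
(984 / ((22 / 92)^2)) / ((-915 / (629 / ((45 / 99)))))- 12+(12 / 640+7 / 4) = -13975290279 / 536800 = -26034.45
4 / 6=0.67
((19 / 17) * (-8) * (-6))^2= 831744 / 289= 2878.01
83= 83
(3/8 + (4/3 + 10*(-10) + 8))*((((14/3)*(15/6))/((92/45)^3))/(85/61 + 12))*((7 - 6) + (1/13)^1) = -327906376875/33081780992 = -9.91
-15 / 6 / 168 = -5 / 336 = -0.01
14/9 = 1.56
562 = 562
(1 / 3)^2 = 1 / 9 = 0.11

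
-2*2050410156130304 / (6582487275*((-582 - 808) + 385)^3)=4100820312260608 / 6681719093481534375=0.00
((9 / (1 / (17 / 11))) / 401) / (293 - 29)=51 / 388168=0.00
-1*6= -6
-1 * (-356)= 356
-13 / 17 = -0.76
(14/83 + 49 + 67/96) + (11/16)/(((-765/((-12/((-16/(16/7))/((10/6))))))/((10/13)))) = 49.86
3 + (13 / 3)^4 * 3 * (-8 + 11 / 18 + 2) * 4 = -5540105 / 243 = -22798.79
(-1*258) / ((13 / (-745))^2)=-143196450 / 169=-847316.27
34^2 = 1156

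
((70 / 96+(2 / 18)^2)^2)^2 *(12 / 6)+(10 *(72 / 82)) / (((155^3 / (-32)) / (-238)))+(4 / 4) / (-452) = 3019572050541538302703 / 4867179922215618969600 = 0.62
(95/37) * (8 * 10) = 205.41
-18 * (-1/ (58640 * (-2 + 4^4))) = 0.00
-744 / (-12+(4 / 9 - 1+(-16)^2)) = -3.06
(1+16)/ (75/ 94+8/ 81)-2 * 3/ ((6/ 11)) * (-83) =6362489/ 6827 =931.96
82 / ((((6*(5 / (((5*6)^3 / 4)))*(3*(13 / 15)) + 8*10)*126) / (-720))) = -3690000 / 630091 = -5.86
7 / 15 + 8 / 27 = 0.76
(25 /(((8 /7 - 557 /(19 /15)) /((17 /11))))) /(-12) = 56525 /7699956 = 0.01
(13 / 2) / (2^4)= 13 / 32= 0.41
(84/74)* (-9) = -378/37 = -10.22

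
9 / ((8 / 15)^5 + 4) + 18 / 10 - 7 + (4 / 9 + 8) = 755806003 / 138162060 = 5.47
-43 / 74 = -0.58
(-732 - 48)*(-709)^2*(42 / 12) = -1372319130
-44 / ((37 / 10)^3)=-44000 / 50653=-0.87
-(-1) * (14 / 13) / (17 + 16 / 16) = 7 / 117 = 0.06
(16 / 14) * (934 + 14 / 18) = 67304 / 63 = 1068.32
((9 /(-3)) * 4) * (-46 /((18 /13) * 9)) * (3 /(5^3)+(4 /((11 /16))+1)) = 303.08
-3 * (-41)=123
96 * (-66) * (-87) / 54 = 10208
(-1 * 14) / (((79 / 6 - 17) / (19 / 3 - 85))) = -6608 / 23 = -287.30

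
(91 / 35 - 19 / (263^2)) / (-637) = -899102 / 220303265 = -0.00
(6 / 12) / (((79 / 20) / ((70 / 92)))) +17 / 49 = 39464 / 89033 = 0.44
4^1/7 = 4/7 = 0.57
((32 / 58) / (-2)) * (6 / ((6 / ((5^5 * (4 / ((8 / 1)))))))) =-12500 / 29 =-431.03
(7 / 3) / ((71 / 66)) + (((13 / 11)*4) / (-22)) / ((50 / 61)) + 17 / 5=1139782 / 214775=5.31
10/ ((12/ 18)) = 15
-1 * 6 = -6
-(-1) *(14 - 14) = 0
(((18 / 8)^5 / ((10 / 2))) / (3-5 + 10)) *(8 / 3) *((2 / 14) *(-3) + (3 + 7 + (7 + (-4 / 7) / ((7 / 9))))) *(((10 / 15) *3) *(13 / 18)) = 87.94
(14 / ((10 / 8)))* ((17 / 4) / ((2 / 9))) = 1071 / 5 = 214.20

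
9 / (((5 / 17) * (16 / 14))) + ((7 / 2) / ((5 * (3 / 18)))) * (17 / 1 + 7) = 5103 / 40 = 127.58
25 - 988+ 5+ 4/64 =-15327/16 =-957.94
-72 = -72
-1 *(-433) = 433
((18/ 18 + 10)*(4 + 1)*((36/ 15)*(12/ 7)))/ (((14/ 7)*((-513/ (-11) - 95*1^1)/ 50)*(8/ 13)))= -353925/ 1862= -190.08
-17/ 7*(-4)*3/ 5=5.83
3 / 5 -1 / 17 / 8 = 403 / 680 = 0.59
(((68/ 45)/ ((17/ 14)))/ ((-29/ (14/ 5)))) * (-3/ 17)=784/ 36975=0.02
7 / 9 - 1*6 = -47 / 9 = -5.22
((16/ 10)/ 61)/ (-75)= -0.00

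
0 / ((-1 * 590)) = 0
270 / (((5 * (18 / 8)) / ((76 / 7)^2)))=138624 / 49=2829.06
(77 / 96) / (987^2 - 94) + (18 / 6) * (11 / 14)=1542935339 / 654578400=2.36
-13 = -13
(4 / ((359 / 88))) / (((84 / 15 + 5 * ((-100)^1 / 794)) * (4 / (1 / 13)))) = 87340 / 23022311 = 0.00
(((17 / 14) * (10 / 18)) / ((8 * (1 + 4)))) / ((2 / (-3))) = -17 / 672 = -0.03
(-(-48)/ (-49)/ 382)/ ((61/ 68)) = -1632/ 570899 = -0.00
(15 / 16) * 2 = 15 / 8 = 1.88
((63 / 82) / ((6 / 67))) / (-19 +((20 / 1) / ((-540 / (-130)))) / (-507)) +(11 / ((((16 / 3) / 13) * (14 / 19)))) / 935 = -6444141483 / 15626070880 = -0.41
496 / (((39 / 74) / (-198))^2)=11831314176 / 169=70007776.19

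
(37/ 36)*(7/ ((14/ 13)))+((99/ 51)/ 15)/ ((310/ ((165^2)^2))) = 11740871387/ 37944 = 309426.30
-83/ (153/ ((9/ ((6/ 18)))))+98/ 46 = -4894/ 391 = -12.52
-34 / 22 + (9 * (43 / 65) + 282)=286.41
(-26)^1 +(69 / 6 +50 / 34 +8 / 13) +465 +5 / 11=2202683 / 4862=453.04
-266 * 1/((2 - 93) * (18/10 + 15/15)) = 95/91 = 1.04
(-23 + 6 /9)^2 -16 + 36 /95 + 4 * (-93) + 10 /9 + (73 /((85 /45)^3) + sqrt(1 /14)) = sqrt(14) /14 + 517094492 /4200615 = 123.37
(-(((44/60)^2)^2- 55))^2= 7671426430756/2562890625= 2993.27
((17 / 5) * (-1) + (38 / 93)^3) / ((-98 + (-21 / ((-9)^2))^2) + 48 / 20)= 0.03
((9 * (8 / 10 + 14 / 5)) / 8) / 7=0.58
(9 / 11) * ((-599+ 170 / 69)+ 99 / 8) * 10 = -4779.50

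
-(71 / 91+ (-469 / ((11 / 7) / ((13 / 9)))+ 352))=705592 / 9009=78.32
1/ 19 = 0.05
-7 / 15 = -0.47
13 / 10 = 1.30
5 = 5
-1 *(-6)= 6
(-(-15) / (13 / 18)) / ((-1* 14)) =-135 / 91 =-1.48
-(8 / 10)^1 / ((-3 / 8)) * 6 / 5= 64 / 25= 2.56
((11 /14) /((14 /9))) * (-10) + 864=84177 /98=858.95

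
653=653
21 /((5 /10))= 42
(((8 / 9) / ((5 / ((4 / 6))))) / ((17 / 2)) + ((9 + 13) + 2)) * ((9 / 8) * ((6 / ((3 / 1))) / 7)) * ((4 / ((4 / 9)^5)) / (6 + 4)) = 135596187 / 761600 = 178.04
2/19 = 0.11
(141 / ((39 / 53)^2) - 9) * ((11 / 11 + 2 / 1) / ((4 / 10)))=318650 / 169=1885.50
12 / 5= 2.40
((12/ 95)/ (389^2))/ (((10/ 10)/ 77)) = 924/ 14375495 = 0.00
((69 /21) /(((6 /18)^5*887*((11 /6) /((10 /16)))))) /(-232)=-83835 /63381472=-0.00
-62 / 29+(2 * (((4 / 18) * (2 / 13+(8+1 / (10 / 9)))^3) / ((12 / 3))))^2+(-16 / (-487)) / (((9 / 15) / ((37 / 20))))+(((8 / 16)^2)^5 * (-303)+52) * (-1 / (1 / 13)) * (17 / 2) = 191666148749700999676129 / 176694108930144000000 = 1084.73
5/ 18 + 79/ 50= 418/ 225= 1.86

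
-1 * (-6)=6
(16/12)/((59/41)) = 164/177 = 0.93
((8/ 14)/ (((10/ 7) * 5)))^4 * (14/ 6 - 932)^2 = 124456336/ 3515625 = 35.40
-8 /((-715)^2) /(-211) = 8 /107868475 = 0.00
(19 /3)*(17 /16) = 323 /48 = 6.73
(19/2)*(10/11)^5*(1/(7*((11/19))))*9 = 162450000/12400927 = 13.10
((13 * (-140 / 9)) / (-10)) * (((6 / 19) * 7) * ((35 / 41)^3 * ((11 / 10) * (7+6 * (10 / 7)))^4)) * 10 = 188069393803291 / 7856994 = 23936558.15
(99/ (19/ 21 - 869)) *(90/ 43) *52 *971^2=-917357893452/ 78389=-11702635.49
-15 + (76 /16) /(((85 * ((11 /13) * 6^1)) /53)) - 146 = -160.42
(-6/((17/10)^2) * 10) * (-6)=36000/289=124.57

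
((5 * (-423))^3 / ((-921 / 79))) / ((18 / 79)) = 2186862782625 / 614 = 3561665769.75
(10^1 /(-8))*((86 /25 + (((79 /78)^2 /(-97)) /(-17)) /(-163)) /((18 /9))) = -140635653263 /65412004320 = -2.15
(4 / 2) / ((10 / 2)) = 2 / 5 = 0.40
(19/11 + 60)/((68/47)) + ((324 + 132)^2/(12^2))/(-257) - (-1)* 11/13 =94694473/2499068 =37.89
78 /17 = 4.59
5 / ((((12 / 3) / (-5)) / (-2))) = 25 / 2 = 12.50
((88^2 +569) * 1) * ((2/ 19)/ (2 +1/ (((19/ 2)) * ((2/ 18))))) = 8313/ 28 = 296.89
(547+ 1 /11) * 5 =30090 /11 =2735.45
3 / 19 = 0.16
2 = 2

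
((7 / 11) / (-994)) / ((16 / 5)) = -5 / 24992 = -0.00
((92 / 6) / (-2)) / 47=-23 / 141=-0.16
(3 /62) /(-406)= -3 /25172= -0.00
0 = 0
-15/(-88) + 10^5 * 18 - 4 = 158399663/88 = 1799996.17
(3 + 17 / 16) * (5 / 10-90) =-363.59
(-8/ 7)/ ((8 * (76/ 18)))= -9/ 266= -0.03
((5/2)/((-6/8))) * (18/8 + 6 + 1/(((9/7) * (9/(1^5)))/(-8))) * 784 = -4800040/243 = -19753.25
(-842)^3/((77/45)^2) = -1208819068200/5929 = -203882453.74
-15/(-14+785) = -5/257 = -0.02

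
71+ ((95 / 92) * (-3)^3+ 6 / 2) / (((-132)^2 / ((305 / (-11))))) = 417549131 / 5877696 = 71.04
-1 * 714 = -714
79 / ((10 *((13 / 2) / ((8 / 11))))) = 632 / 715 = 0.88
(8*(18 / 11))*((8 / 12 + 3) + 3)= 87.27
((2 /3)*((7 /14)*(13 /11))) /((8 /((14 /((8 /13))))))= 1183 /1056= 1.12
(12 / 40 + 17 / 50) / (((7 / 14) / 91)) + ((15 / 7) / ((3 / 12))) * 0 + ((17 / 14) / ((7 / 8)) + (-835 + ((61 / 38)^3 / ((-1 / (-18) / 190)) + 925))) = 12696176261 / 884450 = 14354.88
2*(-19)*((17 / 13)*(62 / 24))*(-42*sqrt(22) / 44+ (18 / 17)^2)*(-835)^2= -22175938350 / 221+ 48869197475*sqrt(22) / 572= 300385153.30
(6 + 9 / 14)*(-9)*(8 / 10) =-1674 / 35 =-47.83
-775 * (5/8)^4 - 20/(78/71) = -21798785/159744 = -136.46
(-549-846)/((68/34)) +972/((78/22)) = -11007/26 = -423.35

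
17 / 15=1.13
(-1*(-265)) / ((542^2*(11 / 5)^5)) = 828125 / 47310985964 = 0.00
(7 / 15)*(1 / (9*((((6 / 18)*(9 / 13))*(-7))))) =-13 / 405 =-0.03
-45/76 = -0.59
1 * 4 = 4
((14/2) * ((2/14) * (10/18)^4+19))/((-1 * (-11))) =873238/72171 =12.10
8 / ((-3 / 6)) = -16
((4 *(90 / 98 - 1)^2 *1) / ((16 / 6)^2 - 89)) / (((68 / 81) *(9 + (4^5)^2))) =-11664 / 31543669237465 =-0.00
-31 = -31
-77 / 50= -1.54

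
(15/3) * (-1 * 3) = -15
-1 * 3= -3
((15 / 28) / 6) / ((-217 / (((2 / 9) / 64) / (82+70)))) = -5 / 531965952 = -0.00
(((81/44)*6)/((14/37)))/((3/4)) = 2997/77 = 38.92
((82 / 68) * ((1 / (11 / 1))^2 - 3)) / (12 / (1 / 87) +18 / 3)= -7421 / 2159850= -0.00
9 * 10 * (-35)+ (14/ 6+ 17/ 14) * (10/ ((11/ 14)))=-102460/ 33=-3104.85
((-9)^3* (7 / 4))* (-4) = 5103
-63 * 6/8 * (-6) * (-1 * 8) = -2268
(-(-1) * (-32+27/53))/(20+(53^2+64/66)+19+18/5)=-275385/24945722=-0.01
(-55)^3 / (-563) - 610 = -177055 / 563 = -314.48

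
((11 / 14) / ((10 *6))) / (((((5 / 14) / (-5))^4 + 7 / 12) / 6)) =45276 / 336155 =0.13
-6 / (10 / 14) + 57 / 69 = -7.57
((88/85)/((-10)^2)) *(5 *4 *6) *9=4752/425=11.18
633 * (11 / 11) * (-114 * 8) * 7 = -4041072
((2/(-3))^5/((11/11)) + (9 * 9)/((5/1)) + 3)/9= 23168/10935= 2.12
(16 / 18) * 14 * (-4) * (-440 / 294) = 74.50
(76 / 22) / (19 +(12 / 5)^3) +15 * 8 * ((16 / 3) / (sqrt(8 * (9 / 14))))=4750 / 45133 +320 * sqrt(7) / 3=282.32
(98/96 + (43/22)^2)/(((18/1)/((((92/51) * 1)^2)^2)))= 62946315176/22101911667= 2.85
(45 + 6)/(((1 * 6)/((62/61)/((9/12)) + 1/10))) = 45271/3660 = 12.37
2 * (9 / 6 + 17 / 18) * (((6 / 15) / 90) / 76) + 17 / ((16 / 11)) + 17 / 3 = 10683401 / 615600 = 17.35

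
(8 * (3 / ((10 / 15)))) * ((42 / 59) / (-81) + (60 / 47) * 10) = 3820568 / 8319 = 459.26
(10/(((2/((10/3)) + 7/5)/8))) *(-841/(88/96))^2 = 4073938560/121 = 33668913.72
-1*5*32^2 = -5120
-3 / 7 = -0.43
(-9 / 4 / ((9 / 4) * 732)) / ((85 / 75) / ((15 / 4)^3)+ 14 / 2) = -16875 / 86732972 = -0.00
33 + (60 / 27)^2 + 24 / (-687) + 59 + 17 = 113.90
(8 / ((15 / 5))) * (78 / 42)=4.95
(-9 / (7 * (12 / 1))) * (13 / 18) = -13 / 168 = -0.08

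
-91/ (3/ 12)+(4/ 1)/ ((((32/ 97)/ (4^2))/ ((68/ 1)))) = 12828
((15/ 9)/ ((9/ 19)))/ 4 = 95/ 108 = 0.88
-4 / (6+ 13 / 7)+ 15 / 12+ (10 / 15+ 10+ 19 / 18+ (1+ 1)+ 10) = 48437 / 1980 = 24.46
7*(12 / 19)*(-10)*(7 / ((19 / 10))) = -58800 / 361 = -162.88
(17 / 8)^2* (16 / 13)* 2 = 289 / 26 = 11.12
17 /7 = 2.43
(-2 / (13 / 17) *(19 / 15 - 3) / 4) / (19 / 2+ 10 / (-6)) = 34 / 235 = 0.14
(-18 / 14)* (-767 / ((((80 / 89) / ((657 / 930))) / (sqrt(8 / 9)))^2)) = 291382595127 / 538160000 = 541.44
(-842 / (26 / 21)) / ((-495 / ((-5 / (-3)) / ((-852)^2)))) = 2947 / 934238448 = 0.00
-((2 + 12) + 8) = -22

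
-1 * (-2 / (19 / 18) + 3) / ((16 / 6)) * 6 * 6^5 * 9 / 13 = -13387.63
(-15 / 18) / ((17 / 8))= -20 / 51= -0.39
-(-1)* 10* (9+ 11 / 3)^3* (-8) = -4389760 / 27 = -162583.70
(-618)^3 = -236029032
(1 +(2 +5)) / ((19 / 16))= 6.74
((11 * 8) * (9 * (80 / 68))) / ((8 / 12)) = 23760 / 17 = 1397.65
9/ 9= 1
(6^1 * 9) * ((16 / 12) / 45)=1.60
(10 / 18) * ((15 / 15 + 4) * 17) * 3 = 425 / 3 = 141.67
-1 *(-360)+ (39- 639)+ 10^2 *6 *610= 365760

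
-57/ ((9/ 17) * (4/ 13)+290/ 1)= -12597/ 64126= -0.20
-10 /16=-5 /8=-0.62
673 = 673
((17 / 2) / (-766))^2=289 / 2347024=0.00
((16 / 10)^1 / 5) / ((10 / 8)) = 32 / 125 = 0.26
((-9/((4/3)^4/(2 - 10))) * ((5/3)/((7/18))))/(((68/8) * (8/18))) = 98415/3808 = 25.84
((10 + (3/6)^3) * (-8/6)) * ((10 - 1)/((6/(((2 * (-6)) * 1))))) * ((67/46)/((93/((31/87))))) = 1809/1334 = 1.36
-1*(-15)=15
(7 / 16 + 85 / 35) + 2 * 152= 34369 / 112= 306.87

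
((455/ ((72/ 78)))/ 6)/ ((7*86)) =845/ 6192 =0.14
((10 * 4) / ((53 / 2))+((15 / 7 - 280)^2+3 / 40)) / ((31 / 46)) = 184464084593 / 1610140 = 114564.00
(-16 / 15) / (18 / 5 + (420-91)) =-16 / 4989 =-0.00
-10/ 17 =-0.59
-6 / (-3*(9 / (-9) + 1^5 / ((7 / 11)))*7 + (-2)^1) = 3 / 7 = 0.43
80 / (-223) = -80 / 223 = -0.36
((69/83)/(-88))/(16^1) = -69/116864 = -0.00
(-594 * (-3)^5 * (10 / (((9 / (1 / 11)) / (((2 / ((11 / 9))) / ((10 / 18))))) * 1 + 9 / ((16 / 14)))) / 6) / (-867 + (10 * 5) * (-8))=-4.58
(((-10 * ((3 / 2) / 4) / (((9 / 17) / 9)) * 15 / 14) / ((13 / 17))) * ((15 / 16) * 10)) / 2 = -4876875 / 11648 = -418.69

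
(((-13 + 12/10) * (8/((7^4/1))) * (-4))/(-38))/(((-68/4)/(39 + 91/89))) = 3362528/345107735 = 0.01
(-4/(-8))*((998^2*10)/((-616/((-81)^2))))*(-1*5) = 40842389025/154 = 265210318.34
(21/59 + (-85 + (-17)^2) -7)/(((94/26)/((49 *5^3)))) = 927153500/2773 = 334350.34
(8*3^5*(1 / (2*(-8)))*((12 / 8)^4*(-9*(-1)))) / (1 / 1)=-177147 / 32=-5535.84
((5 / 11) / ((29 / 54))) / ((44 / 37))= 4995 / 7018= 0.71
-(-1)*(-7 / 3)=-7 / 3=-2.33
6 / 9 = 2 / 3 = 0.67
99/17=5.82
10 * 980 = 9800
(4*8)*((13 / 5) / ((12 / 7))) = 48.53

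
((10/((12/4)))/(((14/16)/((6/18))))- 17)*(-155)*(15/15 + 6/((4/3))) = 1689655/126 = 13409.96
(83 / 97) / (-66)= -83 / 6402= -0.01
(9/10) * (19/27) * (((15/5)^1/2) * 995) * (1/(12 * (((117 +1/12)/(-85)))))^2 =1092709/315844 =3.46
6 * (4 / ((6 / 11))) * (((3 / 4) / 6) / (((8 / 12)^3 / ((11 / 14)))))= 3267 / 224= 14.58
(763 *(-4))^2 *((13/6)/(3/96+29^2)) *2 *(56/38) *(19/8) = 13562209024/80739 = 167975.94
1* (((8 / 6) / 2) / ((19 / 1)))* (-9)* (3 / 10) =-9 / 95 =-0.09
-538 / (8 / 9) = -2421 / 4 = -605.25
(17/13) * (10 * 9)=1530/13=117.69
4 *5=20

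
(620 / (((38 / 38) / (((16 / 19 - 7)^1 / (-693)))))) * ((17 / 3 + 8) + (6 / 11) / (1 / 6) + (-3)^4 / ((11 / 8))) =20174180 / 48279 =417.87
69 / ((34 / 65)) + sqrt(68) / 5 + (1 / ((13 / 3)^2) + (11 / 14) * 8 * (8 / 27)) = 2 * sqrt(17) / 5 + 145335811 / 1085994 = 135.48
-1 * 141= -141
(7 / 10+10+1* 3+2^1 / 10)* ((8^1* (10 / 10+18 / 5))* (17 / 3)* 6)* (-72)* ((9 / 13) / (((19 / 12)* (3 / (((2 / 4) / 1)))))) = -563490432 / 6175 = -91253.51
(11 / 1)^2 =121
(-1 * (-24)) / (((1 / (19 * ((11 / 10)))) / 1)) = 2508 / 5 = 501.60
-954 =-954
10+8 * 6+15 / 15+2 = 61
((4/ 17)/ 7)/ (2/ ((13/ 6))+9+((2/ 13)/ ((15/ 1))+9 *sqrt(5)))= -2235/ 2050489+2025 *sqrt(5)/ 2050489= 0.00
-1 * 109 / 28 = -109 / 28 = -3.89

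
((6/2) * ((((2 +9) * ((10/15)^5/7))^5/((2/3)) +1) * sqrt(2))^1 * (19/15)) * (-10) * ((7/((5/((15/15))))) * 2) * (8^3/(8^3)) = -360961635735813908 * sqrt(2)/3390566585454405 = -150.56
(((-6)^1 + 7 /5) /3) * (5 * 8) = -184 /3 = -61.33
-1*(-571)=571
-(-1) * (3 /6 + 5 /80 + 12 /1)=201 /16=12.56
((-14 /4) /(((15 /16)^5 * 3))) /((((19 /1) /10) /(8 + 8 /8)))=-7340032 /961875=-7.63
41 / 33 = 1.24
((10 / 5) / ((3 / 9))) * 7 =42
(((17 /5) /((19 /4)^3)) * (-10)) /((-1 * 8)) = 272 /6859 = 0.04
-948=-948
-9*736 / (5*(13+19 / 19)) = -3312 / 35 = -94.63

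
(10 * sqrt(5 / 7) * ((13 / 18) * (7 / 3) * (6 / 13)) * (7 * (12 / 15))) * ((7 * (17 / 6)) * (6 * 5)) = 33320 * sqrt(35) / 9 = 21902.64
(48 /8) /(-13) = -6 /13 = -0.46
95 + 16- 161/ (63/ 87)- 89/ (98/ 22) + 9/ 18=-38459/ 294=-130.81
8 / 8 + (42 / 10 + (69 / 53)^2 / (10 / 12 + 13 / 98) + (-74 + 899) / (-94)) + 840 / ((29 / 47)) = 1847878725097 / 1359176785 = 1359.56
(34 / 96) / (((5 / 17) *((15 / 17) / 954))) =1301.94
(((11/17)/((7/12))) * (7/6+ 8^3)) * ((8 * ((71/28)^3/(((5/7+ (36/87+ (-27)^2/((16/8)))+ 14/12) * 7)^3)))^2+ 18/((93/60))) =670913540039048234885491395336469608582975843/101493993573443468701171482174645294516224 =6610.38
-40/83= -0.48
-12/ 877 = -0.01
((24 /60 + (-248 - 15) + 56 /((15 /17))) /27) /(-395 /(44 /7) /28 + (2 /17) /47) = 420043888 /127677465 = 3.29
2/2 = 1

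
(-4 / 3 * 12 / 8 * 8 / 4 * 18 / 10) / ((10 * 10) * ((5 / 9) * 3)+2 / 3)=-54 / 1255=-0.04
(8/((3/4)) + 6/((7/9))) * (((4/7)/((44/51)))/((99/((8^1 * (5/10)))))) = 26248/53361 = 0.49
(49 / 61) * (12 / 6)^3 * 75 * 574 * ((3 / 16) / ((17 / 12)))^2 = 85432725 / 17629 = 4846.15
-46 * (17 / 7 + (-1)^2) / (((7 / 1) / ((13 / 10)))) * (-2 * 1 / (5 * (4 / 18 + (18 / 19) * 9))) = 306774 / 229075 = 1.34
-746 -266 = -1012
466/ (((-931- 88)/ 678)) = -315948/ 1019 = -310.06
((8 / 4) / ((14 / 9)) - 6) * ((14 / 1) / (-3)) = 22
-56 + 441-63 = 322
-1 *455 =-455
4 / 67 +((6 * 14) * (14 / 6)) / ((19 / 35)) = 459696 / 1273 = 361.11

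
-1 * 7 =-7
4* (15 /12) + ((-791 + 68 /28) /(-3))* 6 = 11075 /7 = 1582.14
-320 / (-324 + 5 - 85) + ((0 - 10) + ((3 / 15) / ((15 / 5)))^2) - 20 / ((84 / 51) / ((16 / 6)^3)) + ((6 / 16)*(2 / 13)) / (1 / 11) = -5926818283 / 24815700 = -238.83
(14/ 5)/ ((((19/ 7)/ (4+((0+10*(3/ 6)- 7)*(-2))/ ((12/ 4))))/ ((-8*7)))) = -308.10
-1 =-1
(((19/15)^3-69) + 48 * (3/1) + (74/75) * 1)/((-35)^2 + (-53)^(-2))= 369824513/5806731375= 0.06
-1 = -1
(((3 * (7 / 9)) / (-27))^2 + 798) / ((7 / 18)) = 1495922 / 729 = 2052.02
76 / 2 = 38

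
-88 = -88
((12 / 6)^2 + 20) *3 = 72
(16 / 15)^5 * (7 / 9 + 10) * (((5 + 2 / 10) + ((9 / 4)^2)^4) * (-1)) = -336687063632 / 34171875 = -9852.75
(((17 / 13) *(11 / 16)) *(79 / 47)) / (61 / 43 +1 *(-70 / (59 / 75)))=-37479101 / 2171748176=-0.02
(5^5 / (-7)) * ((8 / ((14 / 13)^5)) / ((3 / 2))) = -1160290625 / 705894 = -1643.72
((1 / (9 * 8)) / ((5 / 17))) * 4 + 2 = 197 / 90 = 2.19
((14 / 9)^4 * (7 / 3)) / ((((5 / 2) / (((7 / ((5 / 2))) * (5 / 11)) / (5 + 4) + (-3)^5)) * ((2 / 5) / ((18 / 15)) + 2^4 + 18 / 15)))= -12930902432 / 170828757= -75.70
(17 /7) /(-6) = -17 /42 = -0.40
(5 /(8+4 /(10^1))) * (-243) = -2025 /14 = -144.64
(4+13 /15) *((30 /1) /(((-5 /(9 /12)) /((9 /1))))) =-1971 /10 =-197.10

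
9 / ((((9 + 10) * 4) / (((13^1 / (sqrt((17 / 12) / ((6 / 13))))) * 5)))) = 135 * sqrt(442) / 646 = 4.39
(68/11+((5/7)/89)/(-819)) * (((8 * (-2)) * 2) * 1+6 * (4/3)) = -277568488/1870869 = -148.36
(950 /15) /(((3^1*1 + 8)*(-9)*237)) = -190 /70389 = -0.00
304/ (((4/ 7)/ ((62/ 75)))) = 32984/ 75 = 439.79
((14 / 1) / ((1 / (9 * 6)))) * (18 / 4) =3402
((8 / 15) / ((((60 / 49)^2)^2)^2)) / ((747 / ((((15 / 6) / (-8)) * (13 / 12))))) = -432028097404813 / 9033646694400000000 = -0.00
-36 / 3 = -12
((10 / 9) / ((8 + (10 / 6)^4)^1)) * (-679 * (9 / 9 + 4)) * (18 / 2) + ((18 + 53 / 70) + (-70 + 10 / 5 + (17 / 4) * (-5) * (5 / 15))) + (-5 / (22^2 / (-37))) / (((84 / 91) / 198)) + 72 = -24260781527 / 11762520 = -2062.55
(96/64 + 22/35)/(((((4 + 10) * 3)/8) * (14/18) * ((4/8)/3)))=5364/1715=3.13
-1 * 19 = -19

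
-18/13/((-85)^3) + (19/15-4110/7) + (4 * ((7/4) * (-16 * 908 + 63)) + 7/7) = -17074079012197/167656125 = -101839.88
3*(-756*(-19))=43092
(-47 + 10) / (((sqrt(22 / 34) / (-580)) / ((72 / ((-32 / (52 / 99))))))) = -278980 * sqrt(187) / 121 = -31528.88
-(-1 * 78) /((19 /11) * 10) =429 /95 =4.52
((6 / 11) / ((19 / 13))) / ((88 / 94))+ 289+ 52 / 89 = 118667391 / 409222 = 289.98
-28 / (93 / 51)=-476 / 31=-15.35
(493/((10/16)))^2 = 15555136/25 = 622205.44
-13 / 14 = -0.93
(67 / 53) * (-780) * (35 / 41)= -1829100 / 2173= -841.74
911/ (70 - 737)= -911/ 667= -1.37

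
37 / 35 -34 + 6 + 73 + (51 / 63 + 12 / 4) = 748 / 15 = 49.87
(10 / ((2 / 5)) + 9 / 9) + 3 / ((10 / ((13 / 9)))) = 26.43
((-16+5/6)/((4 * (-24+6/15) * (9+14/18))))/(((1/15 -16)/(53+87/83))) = -0.06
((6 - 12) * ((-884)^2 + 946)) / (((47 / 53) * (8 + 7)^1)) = -82934612 / 235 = -352913.24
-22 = -22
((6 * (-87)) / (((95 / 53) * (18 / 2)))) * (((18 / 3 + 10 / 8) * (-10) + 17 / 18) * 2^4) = 31674496 / 855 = 37046.19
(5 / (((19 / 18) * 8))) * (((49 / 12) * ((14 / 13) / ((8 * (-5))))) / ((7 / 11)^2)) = -2541 / 15808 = -0.16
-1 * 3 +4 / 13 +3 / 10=-311 / 130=-2.39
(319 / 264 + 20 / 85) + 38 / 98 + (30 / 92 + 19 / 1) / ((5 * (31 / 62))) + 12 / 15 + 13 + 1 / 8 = 6749759 / 287385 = 23.49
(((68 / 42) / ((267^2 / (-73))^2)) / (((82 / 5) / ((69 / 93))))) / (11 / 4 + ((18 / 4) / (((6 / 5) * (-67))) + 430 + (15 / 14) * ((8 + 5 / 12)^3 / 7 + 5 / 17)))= 10632226398080 / 72576633674806440551271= 0.00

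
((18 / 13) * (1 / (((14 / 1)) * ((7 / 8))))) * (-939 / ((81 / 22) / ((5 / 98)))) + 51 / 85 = -0.87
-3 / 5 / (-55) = 3 / 275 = 0.01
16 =16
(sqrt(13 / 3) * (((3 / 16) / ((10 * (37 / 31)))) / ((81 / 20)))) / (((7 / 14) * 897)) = 31 * sqrt(39) / 10753236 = 0.00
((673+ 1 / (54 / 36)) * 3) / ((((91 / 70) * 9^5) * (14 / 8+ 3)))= 80840 / 14585103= 0.01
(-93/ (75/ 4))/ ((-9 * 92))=31/ 5175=0.01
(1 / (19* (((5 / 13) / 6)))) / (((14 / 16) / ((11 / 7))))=1.47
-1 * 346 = -346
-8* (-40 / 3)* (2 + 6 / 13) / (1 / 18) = 61440 / 13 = 4726.15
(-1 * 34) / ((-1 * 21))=34 / 21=1.62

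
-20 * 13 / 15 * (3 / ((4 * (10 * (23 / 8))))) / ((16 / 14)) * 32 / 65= -112 / 575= -0.19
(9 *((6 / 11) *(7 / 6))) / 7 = 9 / 11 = 0.82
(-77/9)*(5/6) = -385/54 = -7.13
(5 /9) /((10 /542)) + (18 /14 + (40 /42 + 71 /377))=772799 /23751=32.54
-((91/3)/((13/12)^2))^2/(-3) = 37632/169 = 222.67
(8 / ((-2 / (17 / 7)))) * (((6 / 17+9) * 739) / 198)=-78334 / 231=-339.11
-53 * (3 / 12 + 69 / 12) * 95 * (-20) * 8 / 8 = 604200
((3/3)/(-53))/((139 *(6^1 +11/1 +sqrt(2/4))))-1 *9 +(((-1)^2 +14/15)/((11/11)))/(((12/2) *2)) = -6762963689/765136620 +sqrt(2)/4250759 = -8.84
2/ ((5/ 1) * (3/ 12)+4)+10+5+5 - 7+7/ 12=391/ 28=13.96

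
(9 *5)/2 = 45/2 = 22.50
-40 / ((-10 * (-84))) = -1 / 21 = -0.05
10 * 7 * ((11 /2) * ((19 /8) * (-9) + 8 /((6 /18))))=8085 /8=1010.62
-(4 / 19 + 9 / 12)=-73 / 76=-0.96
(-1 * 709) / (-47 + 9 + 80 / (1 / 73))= -709 / 5802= -0.12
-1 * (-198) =198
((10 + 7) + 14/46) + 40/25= 2174/115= 18.90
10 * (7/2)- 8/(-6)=109/3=36.33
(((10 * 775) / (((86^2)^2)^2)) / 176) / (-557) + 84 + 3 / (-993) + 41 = 6068103607695434839391679 / 48546002178836683237376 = 125.00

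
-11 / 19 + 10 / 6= 62 / 57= 1.09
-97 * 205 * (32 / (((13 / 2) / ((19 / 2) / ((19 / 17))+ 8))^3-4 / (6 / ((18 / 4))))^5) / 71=1191885931244938887506642445 / 29155186704343013760737297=40.88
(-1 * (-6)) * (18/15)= 36/5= 7.20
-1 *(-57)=57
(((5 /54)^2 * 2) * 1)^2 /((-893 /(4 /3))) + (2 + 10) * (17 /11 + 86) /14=8226314428417 /109627243803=75.04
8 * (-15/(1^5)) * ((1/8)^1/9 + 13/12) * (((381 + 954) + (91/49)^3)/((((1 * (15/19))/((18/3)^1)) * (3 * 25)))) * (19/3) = -26243297876/231525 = -113349.74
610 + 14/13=7944/13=611.08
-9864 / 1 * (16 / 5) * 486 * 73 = -5599279872 / 5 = -1119855974.40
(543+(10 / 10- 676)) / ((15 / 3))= -132 / 5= -26.40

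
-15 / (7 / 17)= -255 / 7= -36.43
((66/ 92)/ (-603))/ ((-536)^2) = -11/ 2656338816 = -0.00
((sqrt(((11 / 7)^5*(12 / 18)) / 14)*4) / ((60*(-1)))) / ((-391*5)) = 121*sqrt(33) / 30175425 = 0.00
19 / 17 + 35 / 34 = 73 / 34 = 2.15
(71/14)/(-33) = -0.15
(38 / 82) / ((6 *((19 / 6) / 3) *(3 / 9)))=9 / 41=0.22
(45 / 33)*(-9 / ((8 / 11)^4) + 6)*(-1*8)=1607895 / 5632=285.49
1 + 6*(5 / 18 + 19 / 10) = 211 / 15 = 14.07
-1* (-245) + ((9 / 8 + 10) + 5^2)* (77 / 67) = 153573 / 536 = 286.52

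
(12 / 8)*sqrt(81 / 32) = 27*sqrt(2) / 16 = 2.39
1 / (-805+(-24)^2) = -1 / 229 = -0.00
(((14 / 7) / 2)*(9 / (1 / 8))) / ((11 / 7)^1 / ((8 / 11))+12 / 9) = 12096 / 587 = 20.61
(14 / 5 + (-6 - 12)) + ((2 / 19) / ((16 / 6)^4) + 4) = -2178667 / 194560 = -11.20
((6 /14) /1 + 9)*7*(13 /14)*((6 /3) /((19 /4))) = 3432 /133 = 25.80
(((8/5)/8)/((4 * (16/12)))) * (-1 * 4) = -3/20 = -0.15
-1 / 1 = -1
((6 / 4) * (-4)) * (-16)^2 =-1536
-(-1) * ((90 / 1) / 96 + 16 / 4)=79 / 16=4.94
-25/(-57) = 25/57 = 0.44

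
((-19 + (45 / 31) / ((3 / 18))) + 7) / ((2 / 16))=-816 / 31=-26.32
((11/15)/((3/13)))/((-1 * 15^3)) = -143/151875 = -0.00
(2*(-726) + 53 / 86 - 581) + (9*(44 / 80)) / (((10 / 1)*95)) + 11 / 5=-1658655843 / 817000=-2030.18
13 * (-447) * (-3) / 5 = 17433 / 5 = 3486.60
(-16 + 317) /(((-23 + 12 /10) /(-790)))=1188950 /109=10907.80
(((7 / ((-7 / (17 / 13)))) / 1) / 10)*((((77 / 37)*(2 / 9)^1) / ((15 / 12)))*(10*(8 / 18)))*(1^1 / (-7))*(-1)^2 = 5984 / 194805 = 0.03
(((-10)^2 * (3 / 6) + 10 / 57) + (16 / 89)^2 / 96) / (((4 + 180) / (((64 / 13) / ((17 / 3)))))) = 0.24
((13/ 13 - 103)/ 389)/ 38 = -0.01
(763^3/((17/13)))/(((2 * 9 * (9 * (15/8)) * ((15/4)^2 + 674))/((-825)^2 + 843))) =770184288263936/695385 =1107565288.67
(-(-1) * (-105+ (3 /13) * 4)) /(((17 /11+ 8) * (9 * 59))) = -4961 /241605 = -0.02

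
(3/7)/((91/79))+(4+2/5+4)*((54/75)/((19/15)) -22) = -54358569/302575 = -179.65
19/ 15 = 1.27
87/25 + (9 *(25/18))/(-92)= 15383/4600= 3.34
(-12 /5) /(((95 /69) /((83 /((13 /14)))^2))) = -1118002032 /80275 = -13927.15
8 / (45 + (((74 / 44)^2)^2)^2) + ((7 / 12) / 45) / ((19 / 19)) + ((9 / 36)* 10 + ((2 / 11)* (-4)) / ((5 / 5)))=66057648655006607 / 35532448952463540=1.86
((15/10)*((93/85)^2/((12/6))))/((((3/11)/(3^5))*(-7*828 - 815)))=-2101707/17368900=-0.12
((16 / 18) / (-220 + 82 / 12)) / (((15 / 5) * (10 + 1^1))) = -16 / 126621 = -0.00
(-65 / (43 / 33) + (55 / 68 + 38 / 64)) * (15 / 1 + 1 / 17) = -9072568 / 12427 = -730.07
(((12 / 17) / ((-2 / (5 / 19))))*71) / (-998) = 1065 / 161177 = 0.01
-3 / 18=-0.17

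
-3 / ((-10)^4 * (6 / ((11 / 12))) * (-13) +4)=33 / 9359956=0.00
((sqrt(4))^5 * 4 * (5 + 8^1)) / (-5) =-1664 / 5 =-332.80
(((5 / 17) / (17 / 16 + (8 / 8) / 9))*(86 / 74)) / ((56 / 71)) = 274770 / 744107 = 0.37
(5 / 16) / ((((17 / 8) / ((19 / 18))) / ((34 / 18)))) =95 / 324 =0.29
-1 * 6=-6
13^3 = 2197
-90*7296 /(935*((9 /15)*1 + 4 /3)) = -1969920 /5423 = -363.25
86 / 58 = 43 / 29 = 1.48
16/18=8/9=0.89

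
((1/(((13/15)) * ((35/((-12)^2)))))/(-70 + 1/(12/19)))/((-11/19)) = 98496/821821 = 0.12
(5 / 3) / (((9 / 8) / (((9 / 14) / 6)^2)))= 5 / 294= 0.02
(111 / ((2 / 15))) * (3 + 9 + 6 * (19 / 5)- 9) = 42957 / 2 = 21478.50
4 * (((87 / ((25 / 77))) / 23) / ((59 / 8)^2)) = 1714944 / 2001575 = 0.86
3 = 3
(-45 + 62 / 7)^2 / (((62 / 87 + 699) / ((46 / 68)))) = 128082009 / 101417750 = 1.26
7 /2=3.50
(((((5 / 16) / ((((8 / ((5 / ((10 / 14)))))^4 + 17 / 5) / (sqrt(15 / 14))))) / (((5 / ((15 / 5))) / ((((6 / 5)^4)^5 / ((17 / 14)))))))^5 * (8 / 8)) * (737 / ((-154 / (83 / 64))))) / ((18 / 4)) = -29391594779330357287864548791257565330307604269091024701056988342402699201423622243068722282496 * sqrt(210) / 124065522540826378624952477086843212486228809364856577775182433498457612586207687854766845703125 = -3.43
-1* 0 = 0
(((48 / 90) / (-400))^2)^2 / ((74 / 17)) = 17 / 23414062500000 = 0.00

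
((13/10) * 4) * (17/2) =221/5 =44.20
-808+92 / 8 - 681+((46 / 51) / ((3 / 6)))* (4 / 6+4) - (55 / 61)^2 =-1469.89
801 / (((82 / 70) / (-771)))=-21614985 / 41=-527194.76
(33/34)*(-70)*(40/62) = -23100/527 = -43.83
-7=-7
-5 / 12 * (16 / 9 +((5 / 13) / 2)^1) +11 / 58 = -51401 / 81432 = -0.63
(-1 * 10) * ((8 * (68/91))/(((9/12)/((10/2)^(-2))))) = -4352/1365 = -3.19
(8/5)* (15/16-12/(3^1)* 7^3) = -21937/10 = -2193.70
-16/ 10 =-8/ 5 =-1.60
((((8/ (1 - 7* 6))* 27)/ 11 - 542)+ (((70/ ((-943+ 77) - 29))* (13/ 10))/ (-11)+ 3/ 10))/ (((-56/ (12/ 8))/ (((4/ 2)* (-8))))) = -1313064513/ 5651030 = -232.36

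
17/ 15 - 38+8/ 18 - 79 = -5194/ 45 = -115.42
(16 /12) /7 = 4 /21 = 0.19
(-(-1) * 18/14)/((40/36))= 81/70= 1.16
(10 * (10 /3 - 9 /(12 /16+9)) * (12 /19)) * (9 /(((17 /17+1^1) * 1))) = 16920 /247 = 68.50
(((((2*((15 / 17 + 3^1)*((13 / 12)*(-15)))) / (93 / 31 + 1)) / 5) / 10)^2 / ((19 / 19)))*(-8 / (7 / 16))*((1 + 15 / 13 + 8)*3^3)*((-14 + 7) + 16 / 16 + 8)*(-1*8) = 31924.42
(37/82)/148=1/328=0.00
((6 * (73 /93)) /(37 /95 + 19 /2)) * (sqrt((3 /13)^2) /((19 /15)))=65700 /757237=0.09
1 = 1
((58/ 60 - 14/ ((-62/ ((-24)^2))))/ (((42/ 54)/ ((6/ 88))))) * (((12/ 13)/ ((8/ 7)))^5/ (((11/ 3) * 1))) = 1919640074499/ 1782681655040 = 1.08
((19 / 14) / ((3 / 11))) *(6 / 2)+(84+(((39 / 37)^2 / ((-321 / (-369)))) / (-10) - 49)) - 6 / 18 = 760845851 / 15380715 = 49.47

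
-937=-937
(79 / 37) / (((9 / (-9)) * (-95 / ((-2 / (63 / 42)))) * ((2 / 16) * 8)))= -316 / 10545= -0.03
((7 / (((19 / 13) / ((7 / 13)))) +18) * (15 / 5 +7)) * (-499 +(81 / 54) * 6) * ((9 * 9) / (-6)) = 25864650 / 19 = 1361297.37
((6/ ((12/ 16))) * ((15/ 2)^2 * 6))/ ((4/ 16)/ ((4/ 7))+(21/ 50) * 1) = 1080000/ 343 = 3148.69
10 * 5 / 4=12.50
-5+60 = 55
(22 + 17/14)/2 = 325/28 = 11.61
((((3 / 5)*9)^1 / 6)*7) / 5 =63 / 50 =1.26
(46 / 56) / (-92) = -1 / 112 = -0.01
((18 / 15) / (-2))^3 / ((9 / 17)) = -51 / 125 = -0.41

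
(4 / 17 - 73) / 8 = -9.10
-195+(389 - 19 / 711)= 137915 / 711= 193.97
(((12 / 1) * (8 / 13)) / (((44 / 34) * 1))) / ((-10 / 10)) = -816 / 143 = -5.71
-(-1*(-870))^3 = -658503000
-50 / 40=-5 / 4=-1.25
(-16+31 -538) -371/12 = -6647/12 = -553.92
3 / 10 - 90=-89.70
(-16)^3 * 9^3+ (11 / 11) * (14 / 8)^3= -191102633 / 64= -2985978.64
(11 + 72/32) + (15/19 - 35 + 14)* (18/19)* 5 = -119107/1444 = -82.48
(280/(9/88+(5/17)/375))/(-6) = -452.82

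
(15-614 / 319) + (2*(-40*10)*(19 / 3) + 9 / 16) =-77371979 / 15312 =-5053.03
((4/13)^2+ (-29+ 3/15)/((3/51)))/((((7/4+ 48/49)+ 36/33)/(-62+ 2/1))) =10701487104/1392053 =7687.56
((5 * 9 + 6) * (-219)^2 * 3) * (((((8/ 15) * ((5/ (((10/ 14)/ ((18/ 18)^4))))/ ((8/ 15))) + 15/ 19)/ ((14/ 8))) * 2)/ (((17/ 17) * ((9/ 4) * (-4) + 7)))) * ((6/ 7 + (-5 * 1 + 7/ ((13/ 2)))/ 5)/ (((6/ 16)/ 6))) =-2293693003008/ 60515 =-37902883.63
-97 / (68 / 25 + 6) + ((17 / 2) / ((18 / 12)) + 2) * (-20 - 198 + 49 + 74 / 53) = -14974979 / 11554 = -1296.09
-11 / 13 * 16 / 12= -44 / 39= -1.13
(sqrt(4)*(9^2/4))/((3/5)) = 135/2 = 67.50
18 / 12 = 3 / 2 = 1.50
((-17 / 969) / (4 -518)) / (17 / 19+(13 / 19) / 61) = 61 / 1619100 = 0.00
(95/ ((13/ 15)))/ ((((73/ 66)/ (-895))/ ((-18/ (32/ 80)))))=3787863750/ 949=3991426.50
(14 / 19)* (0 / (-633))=0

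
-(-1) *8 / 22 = 4 / 11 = 0.36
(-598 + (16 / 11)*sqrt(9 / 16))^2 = 43112356 / 121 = 356300.46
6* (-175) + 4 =-1046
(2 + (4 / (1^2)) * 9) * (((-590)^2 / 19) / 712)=87025 / 89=977.81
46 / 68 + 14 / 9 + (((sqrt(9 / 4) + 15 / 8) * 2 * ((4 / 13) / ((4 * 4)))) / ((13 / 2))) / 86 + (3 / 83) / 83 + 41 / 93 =10157186357437 / 3799132603344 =2.67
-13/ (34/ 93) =-1209/ 34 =-35.56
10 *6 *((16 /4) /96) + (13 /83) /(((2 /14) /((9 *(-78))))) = -127349 /166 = -767.16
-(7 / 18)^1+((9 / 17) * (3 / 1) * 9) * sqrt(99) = -7 / 18+729 * sqrt(11) / 17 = 141.84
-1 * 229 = -229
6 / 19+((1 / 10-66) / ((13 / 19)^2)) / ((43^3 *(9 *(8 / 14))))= 28991594713 / 91906911720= 0.32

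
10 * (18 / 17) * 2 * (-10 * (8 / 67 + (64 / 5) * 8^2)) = -197619840 / 1139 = -173502.93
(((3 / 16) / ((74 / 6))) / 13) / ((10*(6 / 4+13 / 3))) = 27 / 1346800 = 0.00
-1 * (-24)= 24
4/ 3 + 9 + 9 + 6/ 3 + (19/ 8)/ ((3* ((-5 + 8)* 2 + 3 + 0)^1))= 4627/ 216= 21.42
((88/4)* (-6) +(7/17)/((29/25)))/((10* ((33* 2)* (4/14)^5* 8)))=-1090791107/83297280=-13.10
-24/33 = -8/11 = -0.73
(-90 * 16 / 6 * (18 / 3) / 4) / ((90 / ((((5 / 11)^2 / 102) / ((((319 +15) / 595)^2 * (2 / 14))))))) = -3644375 / 20247414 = -0.18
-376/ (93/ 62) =-752/ 3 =-250.67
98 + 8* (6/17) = 1714/17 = 100.82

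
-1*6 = -6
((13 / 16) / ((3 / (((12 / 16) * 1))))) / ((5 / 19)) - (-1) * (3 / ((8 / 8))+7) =3447 / 320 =10.77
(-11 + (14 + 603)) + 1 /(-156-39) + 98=137279 /195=703.99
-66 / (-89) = 66 / 89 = 0.74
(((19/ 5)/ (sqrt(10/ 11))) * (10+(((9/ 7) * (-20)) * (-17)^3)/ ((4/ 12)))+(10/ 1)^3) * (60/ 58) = 30000/ 29+30245226 * sqrt(110)/ 203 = 1563668.01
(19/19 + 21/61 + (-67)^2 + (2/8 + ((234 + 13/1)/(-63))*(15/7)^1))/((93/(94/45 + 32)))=24661703053/15010758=1642.94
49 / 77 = 7 / 11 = 0.64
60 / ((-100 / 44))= -132 / 5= -26.40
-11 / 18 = -0.61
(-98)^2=9604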